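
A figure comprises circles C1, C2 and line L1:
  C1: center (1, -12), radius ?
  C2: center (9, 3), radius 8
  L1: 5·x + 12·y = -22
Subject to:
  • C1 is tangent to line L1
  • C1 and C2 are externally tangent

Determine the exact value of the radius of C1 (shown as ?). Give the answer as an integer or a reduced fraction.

1. [C1‖L1]  r_C1² − 81 = 0  ⇒  r_C1 = 9 (r>0 drops 1)
2. [ext C1·C2]  r_C1² + 16r_C1 − 225 = 0  ⇒  r_C1 = 9 (r>0 drops 1)

9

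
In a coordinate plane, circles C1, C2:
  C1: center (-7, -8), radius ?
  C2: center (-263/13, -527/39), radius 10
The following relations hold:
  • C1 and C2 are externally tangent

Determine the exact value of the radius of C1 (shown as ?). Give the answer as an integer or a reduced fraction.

13/3

1. [ext C1·C2]  r_C1² + 20r_C1 − 949/9 = 0  ⇒  r_C1 = 13/3 (r>0 drops 1)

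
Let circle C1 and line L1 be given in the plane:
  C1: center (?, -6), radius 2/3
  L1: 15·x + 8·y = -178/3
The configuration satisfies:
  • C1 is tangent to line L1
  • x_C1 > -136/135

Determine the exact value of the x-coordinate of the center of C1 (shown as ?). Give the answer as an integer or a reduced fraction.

0

1. [C1‖L1]  x_C1² + (68/45)x_C1 = 0  ⇒  x_C1 = -68/45 or 0
2. given x_C1 > -136/135: keep 0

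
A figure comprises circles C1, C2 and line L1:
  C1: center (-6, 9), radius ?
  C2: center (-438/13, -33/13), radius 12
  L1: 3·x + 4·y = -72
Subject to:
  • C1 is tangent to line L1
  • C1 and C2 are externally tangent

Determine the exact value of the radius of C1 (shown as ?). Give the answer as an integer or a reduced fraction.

18

1. [C1‖L1]  r_C1² − 324 = 0  ⇒  r_C1 = 18 (r>0 drops 1)
2. [ext C1·C2]  r_C1² + 24r_C1 − 756 = 0  ⇒  r_C1 = 18 (r>0 drops 1)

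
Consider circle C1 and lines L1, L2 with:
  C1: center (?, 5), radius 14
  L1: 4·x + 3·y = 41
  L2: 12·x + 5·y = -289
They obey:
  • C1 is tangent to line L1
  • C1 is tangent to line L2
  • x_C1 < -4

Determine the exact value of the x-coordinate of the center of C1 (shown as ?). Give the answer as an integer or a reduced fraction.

-11

1. [C1‖L1]  x_C1² − 13x_C1 − 264 = 0  ⇒  x_C1 = -11 or 24
2. [C1‖L2]  x_C1² + (157/3)x_C1 + 1364/3 = 0  ⇒  x_C1 = -124/3 or -11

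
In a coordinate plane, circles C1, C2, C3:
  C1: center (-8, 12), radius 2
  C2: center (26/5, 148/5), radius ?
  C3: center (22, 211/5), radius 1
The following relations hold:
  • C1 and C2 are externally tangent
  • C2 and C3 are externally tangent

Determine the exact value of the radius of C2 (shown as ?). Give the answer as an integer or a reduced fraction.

1. [ext C1·C2]  r_C2² + 4r_C2 − 480 = 0  ⇒  r_C2 = 20 (r>0 drops 1)
2. [ext C2·C3]  r_C2² + 2r_C2 − 440 = 0  ⇒  r_C2 = 20 (r>0 drops 1)

20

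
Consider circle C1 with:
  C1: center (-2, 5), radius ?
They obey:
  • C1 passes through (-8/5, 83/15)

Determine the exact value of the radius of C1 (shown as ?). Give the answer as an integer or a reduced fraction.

1. [C1∋P]  r_C1² − 4/9 = 0  ⇒  r_C1 = 2/3 (r>0 drops 1)

2/3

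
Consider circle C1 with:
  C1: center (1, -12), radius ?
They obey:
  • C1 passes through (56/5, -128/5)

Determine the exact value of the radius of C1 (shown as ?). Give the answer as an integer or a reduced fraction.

1. [C1∋P]  r_C1² − 289 = 0  ⇒  r_C1 = 17 (r>0 drops 1)

17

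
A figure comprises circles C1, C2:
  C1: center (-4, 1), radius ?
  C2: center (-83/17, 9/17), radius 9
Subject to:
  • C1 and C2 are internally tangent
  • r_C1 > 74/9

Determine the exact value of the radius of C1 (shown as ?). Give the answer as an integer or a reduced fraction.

10

1. [int C1,C2]  r_C1² − 18r_C1 + 80 = 0  ⇒  r_C1 = 8 or 10
2. given r_C1 > 74/9: keep 10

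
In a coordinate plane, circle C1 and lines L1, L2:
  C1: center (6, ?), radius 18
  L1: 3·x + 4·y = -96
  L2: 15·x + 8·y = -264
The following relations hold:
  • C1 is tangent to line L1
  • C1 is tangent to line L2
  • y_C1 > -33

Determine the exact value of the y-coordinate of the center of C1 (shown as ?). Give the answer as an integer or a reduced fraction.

1. [C1‖L1]  y_C1² + 57y_C1 + 306 = 0  ⇒  y_C1 = -51 or -6
2. [C1‖L2]  y_C1² + (177/2)y_C1 + 495 = 0  ⇒  y_C1 = -165/2 or -6

-6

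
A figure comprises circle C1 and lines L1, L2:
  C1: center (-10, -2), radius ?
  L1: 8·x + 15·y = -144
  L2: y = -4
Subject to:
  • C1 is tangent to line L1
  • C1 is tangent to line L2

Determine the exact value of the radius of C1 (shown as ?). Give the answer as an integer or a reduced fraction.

2

1. [C1‖L1]  r_C1² − 4 = 0  ⇒  r_C1 = 2 (r>0 drops 1)
2. [C1‖L2]  r_C1² − 4 = 0  ⇒  r_C1 = 2 (r>0 drops 1)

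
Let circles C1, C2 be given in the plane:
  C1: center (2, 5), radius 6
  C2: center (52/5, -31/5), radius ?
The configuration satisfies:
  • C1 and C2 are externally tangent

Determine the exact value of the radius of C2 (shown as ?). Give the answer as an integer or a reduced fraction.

1. [ext C1·C2]  r_C2² + 12r_C2 − 160 = 0  ⇒  r_C2 = 8 (r>0 drops 1)

8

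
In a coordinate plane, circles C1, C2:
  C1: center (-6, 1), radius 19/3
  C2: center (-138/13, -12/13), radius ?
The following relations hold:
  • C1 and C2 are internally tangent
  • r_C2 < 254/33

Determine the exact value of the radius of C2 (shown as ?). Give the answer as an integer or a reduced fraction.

4/3

1. [int C1,C2]  r_C2² − (38/3)r_C2 + 136/9 = 0  ⇒  r_C2 = 4/3 or 34/3
2. given r_C2 < 254/33: keep 4/3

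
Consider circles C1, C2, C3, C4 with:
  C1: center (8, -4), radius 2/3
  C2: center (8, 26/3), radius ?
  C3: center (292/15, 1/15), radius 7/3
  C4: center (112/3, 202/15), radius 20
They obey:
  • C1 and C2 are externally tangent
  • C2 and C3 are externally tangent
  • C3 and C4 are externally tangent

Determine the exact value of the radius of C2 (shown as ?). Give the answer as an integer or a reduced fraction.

1. [ext C1·C2]  r_C2² + (4/3)r_C2 − 160 = 0  ⇒  r_C2 = 12 (r>0 drops 1)
2. [ext C2·C3]  r_C2² + (14/3)r_C2 − 200 = 0  ⇒  r_C2 = 12 (r>0 drops 1)

12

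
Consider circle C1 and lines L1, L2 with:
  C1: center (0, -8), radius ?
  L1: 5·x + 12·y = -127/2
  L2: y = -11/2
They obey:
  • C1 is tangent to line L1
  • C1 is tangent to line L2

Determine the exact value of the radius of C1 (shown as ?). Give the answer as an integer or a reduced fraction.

5/2

1. [C1‖L1]  r_C1² − 25/4 = 0  ⇒  r_C1 = 5/2 (r>0 drops 1)
2. [C1‖L2]  r_C1² − 25/4 = 0  ⇒  r_C1 = 5/2 (r>0 drops 1)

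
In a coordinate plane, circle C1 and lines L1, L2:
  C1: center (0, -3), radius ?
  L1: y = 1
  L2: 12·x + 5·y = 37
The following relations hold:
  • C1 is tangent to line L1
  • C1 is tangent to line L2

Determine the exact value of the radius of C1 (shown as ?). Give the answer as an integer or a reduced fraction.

1. [C1‖L1]  r_C1² − 16 = 0  ⇒  r_C1 = 4 (r>0 drops 1)
2. [C1‖L2]  r_C1² − 16 = 0  ⇒  r_C1 = 4 (r>0 drops 1)

4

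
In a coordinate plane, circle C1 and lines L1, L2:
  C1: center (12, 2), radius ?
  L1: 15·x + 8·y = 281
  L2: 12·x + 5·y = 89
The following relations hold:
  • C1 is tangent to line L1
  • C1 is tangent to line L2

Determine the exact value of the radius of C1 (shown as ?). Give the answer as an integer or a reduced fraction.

5

1. [C1‖L1]  r_C1² − 25 = 0  ⇒  r_C1 = 5 (r>0 drops 1)
2. [C1‖L2]  r_C1² − 25 = 0  ⇒  r_C1 = 5 (r>0 drops 1)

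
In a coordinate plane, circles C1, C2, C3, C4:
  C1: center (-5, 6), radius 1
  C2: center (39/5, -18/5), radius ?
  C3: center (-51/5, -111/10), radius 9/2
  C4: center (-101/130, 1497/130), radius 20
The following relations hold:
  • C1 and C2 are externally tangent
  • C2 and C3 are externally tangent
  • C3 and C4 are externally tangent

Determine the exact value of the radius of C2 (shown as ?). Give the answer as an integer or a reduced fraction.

1. [ext C1·C2]  r_C2² + 2r_C2 − 255 = 0  ⇒  r_C2 = 15 (r>0 drops 1)
2. [ext C2·C3]  r_C2² + 9r_C2 − 360 = 0  ⇒  r_C2 = 15 (r>0 drops 1)

15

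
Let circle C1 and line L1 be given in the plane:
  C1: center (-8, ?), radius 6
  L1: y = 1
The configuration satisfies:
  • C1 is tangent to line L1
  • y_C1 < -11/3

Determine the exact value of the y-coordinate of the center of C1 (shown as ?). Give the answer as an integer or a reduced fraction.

-5

1. [C1‖L1]  y_C1² − 2y_C1 − 35 = 0  ⇒  y_C1 = -5 or 7
2. given y_C1 < -11/3: keep -5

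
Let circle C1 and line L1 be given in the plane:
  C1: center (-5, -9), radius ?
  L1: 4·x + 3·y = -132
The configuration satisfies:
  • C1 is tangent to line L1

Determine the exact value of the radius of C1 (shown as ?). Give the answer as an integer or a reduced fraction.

17

1. [C1‖L1]  r_C1² − 289 = 0  ⇒  r_C1 = 17 (r>0 drops 1)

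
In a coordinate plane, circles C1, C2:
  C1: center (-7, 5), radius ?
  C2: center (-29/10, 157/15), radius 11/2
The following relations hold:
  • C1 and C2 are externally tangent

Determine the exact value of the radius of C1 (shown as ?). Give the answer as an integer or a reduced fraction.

4/3

1. [ext C1·C2]  r_C1² + 11r_C1 − 148/9 = 0  ⇒  r_C1 = 4/3 (r>0 drops 1)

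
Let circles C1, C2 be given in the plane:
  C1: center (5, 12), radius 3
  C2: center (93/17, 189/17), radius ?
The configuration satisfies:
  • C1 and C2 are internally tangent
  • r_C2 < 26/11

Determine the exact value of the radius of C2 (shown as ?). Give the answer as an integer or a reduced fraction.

1. [int C1,C2]  r_C2² − 6r_C2 + 8 = 0  ⇒  r_C2 = 2 or 4
2. given r_C2 < 26/11: keep 2

2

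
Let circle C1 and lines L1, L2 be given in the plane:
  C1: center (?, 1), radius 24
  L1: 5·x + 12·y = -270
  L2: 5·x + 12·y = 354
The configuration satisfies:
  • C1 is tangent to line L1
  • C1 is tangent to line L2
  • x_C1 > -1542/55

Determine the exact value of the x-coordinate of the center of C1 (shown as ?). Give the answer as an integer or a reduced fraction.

1. [C1‖L1]  x_C1² + (564/5)x_C1 − 3564/5 = 0  ⇒  x_C1 = -594/5 or 6
2. [C1‖L2]  x_C1² − (684/5)x_C1 + 3924/5 = 0  ⇒  x_C1 = 6 or 654/5

6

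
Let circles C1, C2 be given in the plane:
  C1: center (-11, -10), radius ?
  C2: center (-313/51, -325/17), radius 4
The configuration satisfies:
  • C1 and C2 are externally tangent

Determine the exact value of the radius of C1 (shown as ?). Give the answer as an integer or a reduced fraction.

19/3

1. [ext C1·C2]  r_C1² + 8r_C1 − 817/9 = 0  ⇒  r_C1 = 19/3 (r>0 drops 1)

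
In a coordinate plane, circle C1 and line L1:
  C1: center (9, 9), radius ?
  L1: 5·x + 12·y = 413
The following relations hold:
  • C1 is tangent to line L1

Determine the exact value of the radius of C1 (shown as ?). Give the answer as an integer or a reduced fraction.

20

1. [C1‖L1]  r_C1² − 400 = 0  ⇒  r_C1 = 20 (r>0 drops 1)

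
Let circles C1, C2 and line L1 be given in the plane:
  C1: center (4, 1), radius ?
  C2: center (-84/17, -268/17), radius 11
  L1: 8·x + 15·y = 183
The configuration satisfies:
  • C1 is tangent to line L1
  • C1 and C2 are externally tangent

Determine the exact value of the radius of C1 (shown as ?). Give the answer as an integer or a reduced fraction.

1. [C1‖L1]  r_C1² − 64 = 0  ⇒  r_C1 = 8 (r>0 drops 1)
2. [ext C1·C2]  r_C1² + 22r_C1 − 240 = 0  ⇒  r_C1 = 8 (r>0 drops 1)

8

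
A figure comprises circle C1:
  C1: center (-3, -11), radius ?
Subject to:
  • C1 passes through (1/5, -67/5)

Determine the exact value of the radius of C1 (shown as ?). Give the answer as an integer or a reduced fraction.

1. [C1∋P]  r_C1² − 16 = 0  ⇒  r_C1 = 4 (r>0 drops 1)

4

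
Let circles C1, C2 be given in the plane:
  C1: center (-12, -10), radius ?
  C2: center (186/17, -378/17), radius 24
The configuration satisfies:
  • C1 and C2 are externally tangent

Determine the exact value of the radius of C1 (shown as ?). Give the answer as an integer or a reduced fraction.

1. [ext C1·C2]  r_C1² + 48r_C1 − 100 = 0  ⇒  r_C1 = 2 (r>0 drops 1)

2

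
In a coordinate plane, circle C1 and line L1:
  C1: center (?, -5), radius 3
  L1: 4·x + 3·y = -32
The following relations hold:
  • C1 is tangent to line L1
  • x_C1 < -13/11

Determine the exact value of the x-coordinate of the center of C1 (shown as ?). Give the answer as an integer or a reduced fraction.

1. [C1‖L1]  x_C1² + (17/2)x_C1 + 4 = 0  ⇒  x_C1 = -8 or -1/2
2. given x_C1 < -13/11: keep -8

-8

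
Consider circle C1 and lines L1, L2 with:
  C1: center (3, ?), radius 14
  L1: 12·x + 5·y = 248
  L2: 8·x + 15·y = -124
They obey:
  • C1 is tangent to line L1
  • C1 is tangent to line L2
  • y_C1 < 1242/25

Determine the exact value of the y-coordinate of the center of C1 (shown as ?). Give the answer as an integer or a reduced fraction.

6

1. [C1‖L1]  y_C1² − (424/5)y_C1 + 2364/5 = 0  ⇒  y_C1 = 6 or 394/5
2. [C1‖L2]  y_C1² + (296/15)y_C1 − 772/5 = 0  ⇒  y_C1 = -386/15 or 6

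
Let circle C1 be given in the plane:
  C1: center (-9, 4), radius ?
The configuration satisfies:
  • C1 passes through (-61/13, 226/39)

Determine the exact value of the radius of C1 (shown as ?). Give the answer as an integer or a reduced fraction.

14/3

1. [C1∋P]  r_C1² − 196/9 = 0  ⇒  r_C1 = 14/3 (r>0 drops 1)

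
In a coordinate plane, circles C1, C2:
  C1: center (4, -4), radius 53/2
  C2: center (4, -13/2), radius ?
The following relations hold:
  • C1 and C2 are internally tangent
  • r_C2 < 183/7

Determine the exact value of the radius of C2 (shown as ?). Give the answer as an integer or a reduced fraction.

1. [int C1,C2]  r_C2² − 53r_C2 + 696 = 0  ⇒  r_C2 = 24 or 29
2. given r_C2 < 183/7: keep 24

24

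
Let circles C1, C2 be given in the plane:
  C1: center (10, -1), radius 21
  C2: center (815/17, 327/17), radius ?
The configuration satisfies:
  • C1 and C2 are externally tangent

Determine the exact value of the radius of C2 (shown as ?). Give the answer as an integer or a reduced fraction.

1. [ext C1·C2]  r_C2² + 42r_C2 − 1408 = 0  ⇒  r_C2 = 22 (r>0 drops 1)

22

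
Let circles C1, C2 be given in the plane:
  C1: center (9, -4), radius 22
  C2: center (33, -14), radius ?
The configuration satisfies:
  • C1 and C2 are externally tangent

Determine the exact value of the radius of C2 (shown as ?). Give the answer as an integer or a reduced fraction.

4

1. [ext C1·C2]  r_C2² + 44r_C2 − 192 = 0  ⇒  r_C2 = 4 (r>0 drops 1)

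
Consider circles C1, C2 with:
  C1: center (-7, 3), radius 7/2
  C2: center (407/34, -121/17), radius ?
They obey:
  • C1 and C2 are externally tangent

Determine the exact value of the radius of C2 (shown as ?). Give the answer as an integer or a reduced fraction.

18

1. [ext C1·C2]  r_C2² + 7r_C2 − 450 = 0  ⇒  r_C2 = 18 (r>0 drops 1)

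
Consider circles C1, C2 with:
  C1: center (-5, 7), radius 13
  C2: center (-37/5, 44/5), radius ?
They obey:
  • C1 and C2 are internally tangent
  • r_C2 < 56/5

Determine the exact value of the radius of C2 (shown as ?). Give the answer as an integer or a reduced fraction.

10

1. [int C1,C2]  r_C2² − 26r_C2 + 160 = 0  ⇒  r_C2 = 10 or 16
2. given r_C2 < 56/5: keep 10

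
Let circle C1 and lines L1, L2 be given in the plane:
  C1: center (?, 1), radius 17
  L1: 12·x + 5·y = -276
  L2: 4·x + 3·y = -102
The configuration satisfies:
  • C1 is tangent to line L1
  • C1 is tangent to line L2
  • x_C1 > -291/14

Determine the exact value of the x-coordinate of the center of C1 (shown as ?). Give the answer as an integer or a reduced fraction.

-5

1. [C1‖L1]  x_C1² + (281/6)x_C1 + 1255/6 = 0  ⇒  x_C1 = -251/6 or -5
2. [C1‖L2]  x_C1² + (105/2)x_C1 + 475/2 = 0  ⇒  x_C1 = -95/2 or -5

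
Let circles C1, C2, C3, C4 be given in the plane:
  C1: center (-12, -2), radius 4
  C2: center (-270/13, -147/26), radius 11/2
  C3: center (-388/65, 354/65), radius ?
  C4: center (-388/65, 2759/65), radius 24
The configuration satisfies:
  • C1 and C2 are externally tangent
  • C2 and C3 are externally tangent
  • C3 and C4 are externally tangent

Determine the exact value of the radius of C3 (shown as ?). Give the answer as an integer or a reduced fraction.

13

1. [ext C2·C3]  r_C3² + 11r_C3 − 312 = 0  ⇒  r_C3 = 13 (r>0 drops 1)
2. [ext C3·C4]  r_C3² + 48r_C3 − 793 = 0  ⇒  r_C3 = 13 (r>0 drops 1)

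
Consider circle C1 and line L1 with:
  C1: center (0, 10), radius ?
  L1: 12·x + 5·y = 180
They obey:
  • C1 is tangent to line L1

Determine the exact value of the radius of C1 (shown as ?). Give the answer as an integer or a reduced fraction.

1. [C1‖L1]  r_C1² − 100 = 0  ⇒  r_C1 = 10 (r>0 drops 1)

10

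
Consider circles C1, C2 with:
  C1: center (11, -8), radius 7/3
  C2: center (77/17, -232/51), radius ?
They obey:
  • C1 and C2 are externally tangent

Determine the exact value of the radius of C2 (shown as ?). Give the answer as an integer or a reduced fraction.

1. [ext C1·C2]  r_C2² + (14/3)r_C2 − 145/3 = 0  ⇒  r_C2 = 5 (r>0 drops 1)

5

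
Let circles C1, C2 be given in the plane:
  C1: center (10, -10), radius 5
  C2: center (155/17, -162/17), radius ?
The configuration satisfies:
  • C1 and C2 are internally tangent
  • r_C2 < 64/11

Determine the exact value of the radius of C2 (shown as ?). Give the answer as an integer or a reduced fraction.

1. [int C1,C2]  r_C2² − 10r_C2 + 24 = 0  ⇒  r_C2 = 4 or 6
2. given r_C2 < 64/11: keep 4

4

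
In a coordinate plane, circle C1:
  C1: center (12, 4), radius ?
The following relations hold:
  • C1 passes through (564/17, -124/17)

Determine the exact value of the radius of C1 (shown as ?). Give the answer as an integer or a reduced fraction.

1. [C1∋P]  r_C1² − 576 = 0  ⇒  r_C1 = 24 (r>0 drops 1)

24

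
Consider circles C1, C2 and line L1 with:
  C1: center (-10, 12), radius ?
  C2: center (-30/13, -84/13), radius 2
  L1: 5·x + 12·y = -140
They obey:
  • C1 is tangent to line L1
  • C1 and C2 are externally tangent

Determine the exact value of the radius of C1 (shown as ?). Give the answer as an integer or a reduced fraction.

18

1. [C1‖L1]  r_C1² − 324 = 0  ⇒  r_C1 = 18 (r>0 drops 1)
2. [ext C1·C2]  r_C1² + 4r_C1 − 396 = 0  ⇒  r_C1 = 18 (r>0 drops 1)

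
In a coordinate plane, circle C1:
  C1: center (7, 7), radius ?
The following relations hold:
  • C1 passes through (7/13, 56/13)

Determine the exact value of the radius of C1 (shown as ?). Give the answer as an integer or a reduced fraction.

7

1. [C1∋P]  r_C1² − 49 = 0  ⇒  r_C1 = 7 (r>0 drops 1)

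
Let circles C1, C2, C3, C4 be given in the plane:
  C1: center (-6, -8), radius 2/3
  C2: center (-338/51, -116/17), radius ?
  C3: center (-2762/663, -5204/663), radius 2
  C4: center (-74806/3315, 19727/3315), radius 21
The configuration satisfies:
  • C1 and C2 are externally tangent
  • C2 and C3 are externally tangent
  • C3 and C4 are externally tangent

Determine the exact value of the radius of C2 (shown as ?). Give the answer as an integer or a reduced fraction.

1. [ext C1·C2]  r_C2² + (4/3)r_C2 − 4/3 = 0  ⇒  r_C2 = 2/3 (r>0 drops 1)
2. [ext C2·C3]  r_C2² + 4r_C2 − 28/9 = 0  ⇒  r_C2 = 2/3 (r>0 drops 1)

2/3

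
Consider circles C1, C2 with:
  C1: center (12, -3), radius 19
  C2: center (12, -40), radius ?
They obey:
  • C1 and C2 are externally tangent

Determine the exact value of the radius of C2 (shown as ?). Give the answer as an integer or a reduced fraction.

18

1. [ext C1·C2]  r_C2² + 38r_C2 − 1008 = 0  ⇒  r_C2 = 18 (r>0 drops 1)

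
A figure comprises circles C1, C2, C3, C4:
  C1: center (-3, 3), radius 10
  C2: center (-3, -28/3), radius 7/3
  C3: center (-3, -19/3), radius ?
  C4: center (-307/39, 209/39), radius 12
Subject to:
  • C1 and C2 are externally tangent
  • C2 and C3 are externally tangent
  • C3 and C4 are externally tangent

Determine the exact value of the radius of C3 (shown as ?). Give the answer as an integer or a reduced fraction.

2/3

1. [ext C2·C3]  r_C3² + (14/3)r_C3 − 32/9 = 0  ⇒  r_C3 = 2/3 (r>0 drops 1)
2. [ext C3·C4]  r_C3² + 24r_C3 − 148/9 = 0  ⇒  r_C3 = 2/3 (r>0 drops 1)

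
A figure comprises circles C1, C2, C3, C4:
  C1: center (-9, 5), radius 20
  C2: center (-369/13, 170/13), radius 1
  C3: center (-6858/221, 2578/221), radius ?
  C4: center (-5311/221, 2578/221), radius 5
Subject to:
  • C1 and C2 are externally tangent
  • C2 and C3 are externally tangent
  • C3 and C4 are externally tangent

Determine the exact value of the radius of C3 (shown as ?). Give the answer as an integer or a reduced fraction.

2

1. [ext C2·C3]  r_C3² + 2r_C3 − 8 = 0  ⇒  r_C3 = 2 (r>0 drops 1)
2. [ext C3·C4]  r_C3² + 10r_C3 − 24 = 0  ⇒  r_C3 = 2 (r>0 drops 1)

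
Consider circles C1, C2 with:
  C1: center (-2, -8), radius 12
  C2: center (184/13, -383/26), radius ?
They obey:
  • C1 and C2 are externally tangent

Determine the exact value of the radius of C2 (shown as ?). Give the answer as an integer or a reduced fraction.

11/2

1. [ext C1·C2]  r_C2² + 24r_C2 − 649/4 = 0  ⇒  r_C2 = 11/2 (r>0 drops 1)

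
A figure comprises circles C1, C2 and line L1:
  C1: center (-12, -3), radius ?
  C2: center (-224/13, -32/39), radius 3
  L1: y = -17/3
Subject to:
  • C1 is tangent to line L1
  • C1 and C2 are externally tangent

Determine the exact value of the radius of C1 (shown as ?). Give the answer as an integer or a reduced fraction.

1. [C1‖L1]  r_C1² − 64/9 = 0  ⇒  r_C1 = 8/3 (r>0 drops 1)
2. [ext C1·C2]  r_C1² + 6r_C1 − 208/9 = 0  ⇒  r_C1 = 8/3 (r>0 drops 1)

8/3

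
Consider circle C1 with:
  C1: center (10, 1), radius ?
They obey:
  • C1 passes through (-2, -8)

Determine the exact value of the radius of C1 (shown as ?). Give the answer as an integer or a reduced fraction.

1. [C1∋P]  r_C1² − 225 = 0  ⇒  r_C1 = 15 (r>0 drops 1)

15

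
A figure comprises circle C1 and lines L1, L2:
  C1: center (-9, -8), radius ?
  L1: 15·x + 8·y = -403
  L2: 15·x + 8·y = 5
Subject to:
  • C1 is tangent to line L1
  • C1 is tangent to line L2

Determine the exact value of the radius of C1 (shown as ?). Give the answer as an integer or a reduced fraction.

12

1. [C1‖L1]  r_C1² − 144 = 0  ⇒  r_C1 = 12 (r>0 drops 1)
2. [C1‖L2]  r_C1² − 144 = 0  ⇒  r_C1 = 12 (r>0 drops 1)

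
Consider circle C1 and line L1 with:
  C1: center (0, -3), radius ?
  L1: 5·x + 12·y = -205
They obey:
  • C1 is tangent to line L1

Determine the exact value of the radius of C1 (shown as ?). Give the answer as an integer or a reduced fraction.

13

1. [C1‖L1]  r_C1² − 169 = 0  ⇒  r_C1 = 13 (r>0 drops 1)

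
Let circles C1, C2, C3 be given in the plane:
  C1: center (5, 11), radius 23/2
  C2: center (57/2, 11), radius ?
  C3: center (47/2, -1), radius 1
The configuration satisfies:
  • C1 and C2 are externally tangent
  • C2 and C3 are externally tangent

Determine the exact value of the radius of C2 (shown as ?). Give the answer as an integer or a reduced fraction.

1. [ext C1·C2]  r_C2² + 23r_C2 − 420 = 0  ⇒  r_C2 = 12 (r>0 drops 1)
2. [ext C2·C3]  r_C2² + 2r_C2 − 168 = 0  ⇒  r_C2 = 12 (r>0 drops 1)

12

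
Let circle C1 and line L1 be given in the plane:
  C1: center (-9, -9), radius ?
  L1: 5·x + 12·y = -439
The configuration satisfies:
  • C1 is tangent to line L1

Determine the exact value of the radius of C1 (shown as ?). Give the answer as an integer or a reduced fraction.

22

1. [C1‖L1]  r_C1² − 484 = 0  ⇒  r_C1 = 22 (r>0 drops 1)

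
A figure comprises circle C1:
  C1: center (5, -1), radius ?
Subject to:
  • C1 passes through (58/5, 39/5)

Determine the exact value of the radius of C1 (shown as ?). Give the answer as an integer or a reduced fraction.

11

1. [C1∋P]  r_C1² − 121 = 0  ⇒  r_C1 = 11 (r>0 drops 1)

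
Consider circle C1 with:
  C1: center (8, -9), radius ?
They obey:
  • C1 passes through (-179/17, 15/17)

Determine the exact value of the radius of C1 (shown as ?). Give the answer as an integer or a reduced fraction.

21

1. [C1∋P]  r_C1² − 441 = 0  ⇒  r_C1 = 21 (r>0 drops 1)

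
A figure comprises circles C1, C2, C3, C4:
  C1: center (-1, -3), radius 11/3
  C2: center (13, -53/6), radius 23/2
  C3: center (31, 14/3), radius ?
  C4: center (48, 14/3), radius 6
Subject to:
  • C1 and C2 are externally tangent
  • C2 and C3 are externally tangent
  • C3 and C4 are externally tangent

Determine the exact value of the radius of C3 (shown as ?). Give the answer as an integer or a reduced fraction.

1. [ext C2·C3]  r_C3² + 23r_C3 − 374 = 0  ⇒  r_C3 = 11 (r>0 drops 1)
2. [ext C3·C4]  r_C3² + 12r_C3 − 253 = 0  ⇒  r_C3 = 11 (r>0 drops 1)

11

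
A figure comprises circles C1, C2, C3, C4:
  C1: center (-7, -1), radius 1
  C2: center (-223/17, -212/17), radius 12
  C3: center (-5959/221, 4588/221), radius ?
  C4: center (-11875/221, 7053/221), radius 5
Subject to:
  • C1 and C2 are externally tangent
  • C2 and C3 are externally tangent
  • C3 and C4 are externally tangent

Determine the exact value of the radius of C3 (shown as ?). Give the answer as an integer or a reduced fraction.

24

1. [ext C2·C3]  r_C3² + 24r_C3 − 1152 = 0  ⇒  r_C3 = 24 (r>0 drops 1)
2. [ext C3·C4]  r_C3² + 10r_C3 − 816 = 0  ⇒  r_C3 = 24 (r>0 drops 1)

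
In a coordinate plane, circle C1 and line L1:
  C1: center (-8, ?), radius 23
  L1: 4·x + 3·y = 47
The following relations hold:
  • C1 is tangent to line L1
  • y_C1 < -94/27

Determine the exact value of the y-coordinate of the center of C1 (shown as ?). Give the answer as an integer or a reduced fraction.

1. [C1‖L1]  y_C1² − (158/3)y_C1 − 776 = 0  ⇒  y_C1 = -12 or 194/3
2. given y_C1 < -94/27: keep -12

-12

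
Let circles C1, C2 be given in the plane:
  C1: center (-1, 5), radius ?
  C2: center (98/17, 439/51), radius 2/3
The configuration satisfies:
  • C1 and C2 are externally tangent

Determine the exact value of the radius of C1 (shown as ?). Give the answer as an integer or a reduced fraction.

1. [ext C1·C2]  r_C1² + (4/3)r_C1 − 175/3 = 0  ⇒  r_C1 = 7 (r>0 drops 1)

7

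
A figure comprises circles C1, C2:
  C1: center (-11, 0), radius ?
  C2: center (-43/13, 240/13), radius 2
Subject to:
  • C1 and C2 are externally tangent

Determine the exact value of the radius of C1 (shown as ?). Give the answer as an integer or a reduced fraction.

1. [ext C1·C2]  r_C1² + 4r_C1 − 396 = 0  ⇒  r_C1 = 18 (r>0 drops 1)

18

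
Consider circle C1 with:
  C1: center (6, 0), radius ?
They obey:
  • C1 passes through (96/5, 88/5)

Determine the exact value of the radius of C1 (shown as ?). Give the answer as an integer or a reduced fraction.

1. [C1∋P]  r_C1² − 484 = 0  ⇒  r_C1 = 22 (r>0 drops 1)

22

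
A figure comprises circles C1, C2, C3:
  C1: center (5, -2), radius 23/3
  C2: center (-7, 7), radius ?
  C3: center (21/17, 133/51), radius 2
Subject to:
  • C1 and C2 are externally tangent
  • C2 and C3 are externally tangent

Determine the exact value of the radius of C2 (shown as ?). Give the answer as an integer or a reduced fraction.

22/3

1. [ext C1·C2]  r_C2² + (46/3)r_C2 − 1496/9 = 0  ⇒  r_C2 = 22/3 (r>0 drops 1)
2. [ext C2·C3]  r_C2² + 4r_C2 − 748/9 = 0  ⇒  r_C2 = 22/3 (r>0 drops 1)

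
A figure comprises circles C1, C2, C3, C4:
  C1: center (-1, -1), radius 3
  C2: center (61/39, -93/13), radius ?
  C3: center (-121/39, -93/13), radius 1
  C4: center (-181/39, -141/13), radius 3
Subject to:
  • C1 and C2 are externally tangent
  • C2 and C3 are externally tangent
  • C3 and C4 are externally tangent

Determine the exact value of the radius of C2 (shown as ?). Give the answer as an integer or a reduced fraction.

1. [ext C1·C2]  r_C2² + 6r_C2 − 319/9 = 0  ⇒  r_C2 = 11/3 (r>0 drops 1)
2. [ext C2·C3]  r_C2² + 2r_C2 − 187/9 = 0  ⇒  r_C2 = 11/3 (r>0 drops 1)

11/3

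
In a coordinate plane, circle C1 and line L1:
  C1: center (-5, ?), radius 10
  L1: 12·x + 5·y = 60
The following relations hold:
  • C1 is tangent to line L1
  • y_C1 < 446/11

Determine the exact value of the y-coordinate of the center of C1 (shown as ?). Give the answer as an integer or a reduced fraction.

1. [C1‖L1]  y_C1² − 48y_C1 − 100 = 0  ⇒  y_C1 = -2 or 50
2. given y_C1 < 446/11: keep -2

-2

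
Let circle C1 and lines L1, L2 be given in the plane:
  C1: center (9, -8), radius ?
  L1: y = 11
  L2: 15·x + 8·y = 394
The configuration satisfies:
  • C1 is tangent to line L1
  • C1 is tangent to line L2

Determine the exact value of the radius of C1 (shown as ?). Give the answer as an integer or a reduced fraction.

19

1. [C1‖L1]  r_C1² − 361 = 0  ⇒  r_C1 = 19 (r>0 drops 1)
2. [C1‖L2]  r_C1² − 361 = 0  ⇒  r_C1 = 19 (r>0 drops 1)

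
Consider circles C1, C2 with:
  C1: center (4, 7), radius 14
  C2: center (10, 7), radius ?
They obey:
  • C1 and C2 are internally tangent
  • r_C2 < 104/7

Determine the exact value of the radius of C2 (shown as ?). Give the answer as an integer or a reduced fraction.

1. [int C1,C2]  r_C2² − 28r_C2 + 160 = 0  ⇒  r_C2 = 8 or 20
2. given r_C2 < 104/7: keep 8

8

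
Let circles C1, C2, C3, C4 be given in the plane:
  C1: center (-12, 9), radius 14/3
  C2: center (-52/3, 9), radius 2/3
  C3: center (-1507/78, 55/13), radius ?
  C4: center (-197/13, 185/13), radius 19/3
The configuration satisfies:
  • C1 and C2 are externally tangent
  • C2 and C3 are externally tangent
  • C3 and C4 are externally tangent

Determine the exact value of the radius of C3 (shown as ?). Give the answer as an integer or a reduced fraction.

1. [ext C2·C3]  r_C3² + (4/3)r_C3 − 105/4 = 0  ⇒  r_C3 = 9/2 (r>0 drops 1)
2. [ext C3·C4]  r_C3² + (38/3)r_C3 − 309/4 = 0  ⇒  r_C3 = 9/2 (r>0 drops 1)

9/2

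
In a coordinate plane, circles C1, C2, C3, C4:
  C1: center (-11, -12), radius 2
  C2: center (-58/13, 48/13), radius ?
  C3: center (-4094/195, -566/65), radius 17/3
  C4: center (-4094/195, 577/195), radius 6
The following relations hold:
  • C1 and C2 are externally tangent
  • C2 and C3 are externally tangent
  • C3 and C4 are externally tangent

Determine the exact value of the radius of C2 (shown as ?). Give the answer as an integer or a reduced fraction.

15

1. [ext C1·C2]  r_C2² + 4r_C2 − 285 = 0  ⇒  r_C2 = 15 (r>0 drops 1)
2. [ext C2·C3]  r_C2² + (34/3)r_C2 − 395 = 0  ⇒  r_C2 = 15 (r>0 drops 1)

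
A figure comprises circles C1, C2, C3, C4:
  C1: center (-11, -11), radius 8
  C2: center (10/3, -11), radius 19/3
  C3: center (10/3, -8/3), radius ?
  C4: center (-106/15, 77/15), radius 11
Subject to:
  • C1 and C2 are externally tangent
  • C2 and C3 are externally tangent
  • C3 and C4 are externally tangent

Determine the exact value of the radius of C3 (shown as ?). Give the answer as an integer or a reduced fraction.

1. [ext C2·C3]  r_C3² + (38/3)r_C3 − 88/3 = 0  ⇒  r_C3 = 2 (r>0 drops 1)
2. [ext C3·C4]  r_C3² + 22r_C3 − 48 = 0  ⇒  r_C3 = 2 (r>0 drops 1)

2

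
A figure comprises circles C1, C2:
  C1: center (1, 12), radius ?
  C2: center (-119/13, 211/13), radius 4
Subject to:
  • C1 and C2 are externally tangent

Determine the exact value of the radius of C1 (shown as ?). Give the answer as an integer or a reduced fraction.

7

1. [ext C1·C2]  r_C1² + 8r_C1 − 105 = 0  ⇒  r_C1 = 7 (r>0 drops 1)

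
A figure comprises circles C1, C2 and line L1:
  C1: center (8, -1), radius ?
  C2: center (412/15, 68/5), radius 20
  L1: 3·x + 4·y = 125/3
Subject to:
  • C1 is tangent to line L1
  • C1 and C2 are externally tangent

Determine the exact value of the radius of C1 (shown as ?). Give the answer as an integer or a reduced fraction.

1. [C1‖L1]  r_C1² − 169/9 = 0  ⇒  r_C1 = 13/3 (r>0 drops 1)
2. [ext C1·C2]  r_C1² + 40r_C1 − 1729/9 = 0  ⇒  r_C1 = 13/3 (r>0 drops 1)

13/3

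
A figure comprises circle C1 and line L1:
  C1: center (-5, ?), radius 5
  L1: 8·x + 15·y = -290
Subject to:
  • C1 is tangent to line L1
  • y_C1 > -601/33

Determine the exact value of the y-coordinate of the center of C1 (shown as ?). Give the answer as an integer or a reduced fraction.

1. [C1‖L1]  y_C1² + (100/3)y_C1 + 737/3 = 0  ⇒  y_C1 = -67/3 or -11
2. given y_C1 > -601/33: keep -11

-11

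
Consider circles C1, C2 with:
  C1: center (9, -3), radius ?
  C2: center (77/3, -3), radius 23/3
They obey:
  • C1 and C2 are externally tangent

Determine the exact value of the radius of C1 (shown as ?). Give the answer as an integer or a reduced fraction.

9

1. [ext C1·C2]  r_C1² + (46/3)r_C1 − 219 = 0  ⇒  r_C1 = 9 (r>0 drops 1)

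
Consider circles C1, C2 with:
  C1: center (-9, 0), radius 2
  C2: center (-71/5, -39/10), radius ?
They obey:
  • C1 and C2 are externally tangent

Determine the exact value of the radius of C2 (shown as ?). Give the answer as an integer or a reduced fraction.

9/2

1. [ext C1·C2]  r_C2² + 4r_C2 − 153/4 = 0  ⇒  r_C2 = 9/2 (r>0 drops 1)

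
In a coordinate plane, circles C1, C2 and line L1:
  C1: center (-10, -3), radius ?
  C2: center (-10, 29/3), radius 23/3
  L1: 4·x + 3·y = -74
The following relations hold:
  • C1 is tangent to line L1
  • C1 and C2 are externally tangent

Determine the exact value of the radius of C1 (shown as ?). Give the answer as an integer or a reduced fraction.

5

1. [C1‖L1]  r_C1² − 25 = 0  ⇒  r_C1 = 5 (r>0 drops 1)
2. [ext C1·C2]  r_C1² + (46/3)r_C1 − 305/3 = 0  ⇒  r_C1 = 5 (r>0 drops 1)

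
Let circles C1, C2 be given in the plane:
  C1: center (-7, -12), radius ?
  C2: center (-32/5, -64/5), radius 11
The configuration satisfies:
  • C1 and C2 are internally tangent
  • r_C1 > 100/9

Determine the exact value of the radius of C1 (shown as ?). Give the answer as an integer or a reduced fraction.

1. [int C1,C2]  r_C1² − 22r_C1 + 120 = 0  ⇒  r_C1 = 10 or 12
2. given r_C1 > 100/9: keep 12

12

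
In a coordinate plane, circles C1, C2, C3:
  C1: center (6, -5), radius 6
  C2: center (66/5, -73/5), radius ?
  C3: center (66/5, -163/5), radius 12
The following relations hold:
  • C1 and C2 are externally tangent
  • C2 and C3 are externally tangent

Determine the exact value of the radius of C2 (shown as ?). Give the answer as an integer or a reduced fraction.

1. [ext C1·C2]  r_C2² + 12r_C2 − 108 = 0  ⇒  r_C2 = 6 (r>0 drops 1)
2. [ext C2·C3]  r_C2² + 24r_C2 − 180 = 0  ⇒  r_C2 = 6 (r>0 drops 1)

6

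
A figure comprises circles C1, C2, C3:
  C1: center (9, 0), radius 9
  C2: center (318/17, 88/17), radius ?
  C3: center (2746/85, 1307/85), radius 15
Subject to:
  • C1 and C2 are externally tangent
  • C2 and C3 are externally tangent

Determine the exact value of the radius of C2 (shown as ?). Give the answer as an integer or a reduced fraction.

2

1. [ext C1·C2]  r_C2² + 18r_C2 − 40 = 0  ⇒  r_C2 = 2 (r>0 drops 1)
2. [ext C2·C3]  r_C2² + 30r_C2 − 64 = 0  ⇒  r_C2 = 2 (r>0 drops 1)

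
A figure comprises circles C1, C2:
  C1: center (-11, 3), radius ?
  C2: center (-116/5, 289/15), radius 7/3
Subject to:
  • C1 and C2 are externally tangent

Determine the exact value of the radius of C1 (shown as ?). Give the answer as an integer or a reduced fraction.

1. [ext C1·C2]  r_C1² + (14/3)r_C1 − 408 = 0  ⇒  r_C1 = 18 (r>0 drops 1)

18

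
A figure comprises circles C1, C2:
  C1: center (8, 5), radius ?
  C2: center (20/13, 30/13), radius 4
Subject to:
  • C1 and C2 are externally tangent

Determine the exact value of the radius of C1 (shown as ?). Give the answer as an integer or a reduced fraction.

3

1. [ext C1·C2]  r_C1² + 8r_C1 − 33 = 0  ⇒  r_C1 = 3 (r>0 drops 1)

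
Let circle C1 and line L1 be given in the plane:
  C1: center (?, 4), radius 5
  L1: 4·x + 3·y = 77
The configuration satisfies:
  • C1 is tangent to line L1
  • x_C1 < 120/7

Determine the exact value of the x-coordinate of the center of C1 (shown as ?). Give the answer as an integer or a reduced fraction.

10

1. [C1‖L1]  x_C1² − (65/2)x_C1 + 225 = 0  ⇒  x_C1 = 10 or 45/2
2. given x_C1 < 120/7: keep 10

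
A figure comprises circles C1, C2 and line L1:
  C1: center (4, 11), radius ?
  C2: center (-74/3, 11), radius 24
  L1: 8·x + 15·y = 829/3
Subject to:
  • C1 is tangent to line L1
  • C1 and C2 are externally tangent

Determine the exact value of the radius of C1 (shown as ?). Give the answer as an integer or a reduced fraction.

14/3

1. [C1‖L1]  r_C1² − 196/9 = 0  ⇒  r_C1 = 14/3 (r>0 drops 1)
2. [ext C1·C2]  r_C1² + 48r_C1 − 2212/9 = 0  ⇒  r_C1 = 14/3 (r>0 drops 1)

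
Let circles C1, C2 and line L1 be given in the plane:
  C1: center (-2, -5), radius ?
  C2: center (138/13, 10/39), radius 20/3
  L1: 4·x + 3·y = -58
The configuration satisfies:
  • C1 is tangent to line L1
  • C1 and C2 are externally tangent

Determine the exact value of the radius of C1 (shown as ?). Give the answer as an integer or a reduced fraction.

1. [C1‖L1]  r_C1² − 49 = 0  ⇒  r_C1 = 7 (r>0 drops 1)
2. [ext C1·C2]  r_C1² + (40/3)r_C1 − 427/3 = 0  ⇒  r_C1 = 7 (r>0 drops 1)

7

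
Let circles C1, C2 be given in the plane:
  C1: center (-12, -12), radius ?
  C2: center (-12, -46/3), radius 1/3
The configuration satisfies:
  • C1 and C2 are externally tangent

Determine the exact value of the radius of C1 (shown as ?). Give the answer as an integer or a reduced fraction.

1. [ext C1·C2]  r_C1² + (2/3)r_C1 − 11 = 0  ⇒  r_C1 = 3 (r>0 drops 1)

3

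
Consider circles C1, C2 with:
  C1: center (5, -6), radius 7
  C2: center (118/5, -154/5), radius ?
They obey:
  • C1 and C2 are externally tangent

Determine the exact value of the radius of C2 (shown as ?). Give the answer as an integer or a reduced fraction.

1. [ext C1·C2]  r_C2² + 14r_C2 − 912 = 0  ⇒  r_C2 = 24 (r>0 drops 1)

24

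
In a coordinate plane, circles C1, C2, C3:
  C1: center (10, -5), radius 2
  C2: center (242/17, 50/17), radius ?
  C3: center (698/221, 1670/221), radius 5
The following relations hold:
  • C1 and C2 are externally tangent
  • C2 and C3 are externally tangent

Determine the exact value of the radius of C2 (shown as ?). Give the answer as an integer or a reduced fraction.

7

1. [ext C1·C2]  r_C2² + 4r_C2 − 77 = 0  ⇒  r_C2 = 7 (r>0 drops 1)
2. [ext C2·C3]  r_C2² + 10r_C2 − 119 = 0  ⇒  r_C2 = 7 (r>0 drops 1)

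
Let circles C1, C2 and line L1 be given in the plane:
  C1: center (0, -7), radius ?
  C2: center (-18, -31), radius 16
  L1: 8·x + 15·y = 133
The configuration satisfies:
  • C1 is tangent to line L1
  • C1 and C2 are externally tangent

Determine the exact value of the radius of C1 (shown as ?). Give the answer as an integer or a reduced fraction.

1. [C1‖L1]  r_C1² − 196 = 0  ⇒  r_C1 = 14 (r>0 drops 1)
2. [ext C1·C2]  r_C1² + 32r_C1 − 644 = 0  ⇒  r_C1 = 14 (r>0 drops 1)

14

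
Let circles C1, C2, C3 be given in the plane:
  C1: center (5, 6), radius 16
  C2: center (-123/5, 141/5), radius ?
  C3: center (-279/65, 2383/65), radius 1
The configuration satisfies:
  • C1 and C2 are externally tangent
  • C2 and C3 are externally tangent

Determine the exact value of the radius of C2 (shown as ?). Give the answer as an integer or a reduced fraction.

1. [ext C1·C2]  r_C2² + 32r_C2 − 1113 = 0  ⇒  r_C2 = 21 (r>0 drops 1)
2. [ext C2·C3]  r_C2² + 2r_C2 − 483 = 0  ⇒  r_C2 = 21 (r>0 drops 1)

21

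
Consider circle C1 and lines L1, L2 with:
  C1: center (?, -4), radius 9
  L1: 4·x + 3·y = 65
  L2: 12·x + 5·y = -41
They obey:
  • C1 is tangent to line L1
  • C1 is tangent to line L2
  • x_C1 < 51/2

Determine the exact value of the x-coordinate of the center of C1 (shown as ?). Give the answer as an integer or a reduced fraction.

1. [C1‖L1]  x_C1² − (77/2)x_C1 + 244 = 0  ⇒  x_C1 = 8 or 61/2
2. [C1‖L2]  x_C1² + (7/2)x_C1 − 92 = 0  ⇒  x_C1 = -23/2 or 8

8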